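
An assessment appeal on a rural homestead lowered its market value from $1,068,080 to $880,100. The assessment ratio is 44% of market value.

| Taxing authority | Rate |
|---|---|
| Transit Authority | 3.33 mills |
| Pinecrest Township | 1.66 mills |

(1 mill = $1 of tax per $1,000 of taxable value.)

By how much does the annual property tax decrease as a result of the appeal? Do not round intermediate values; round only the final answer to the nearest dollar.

Old assessed value = $1,068,080 × 0.44 = $469,955.2
New assessed value = $880,100 × 0.44 = $387,244
Combined rate = 0.00333 + 0.00166 = 0.00499
Old tax = $469,955.2 × 0.00499 = $2,345.076448
New tax = $387,244 × 0.00499 = $1,932.34756
Reduction = $2,345.076448 − $1,932.34756 = $412.728888

$413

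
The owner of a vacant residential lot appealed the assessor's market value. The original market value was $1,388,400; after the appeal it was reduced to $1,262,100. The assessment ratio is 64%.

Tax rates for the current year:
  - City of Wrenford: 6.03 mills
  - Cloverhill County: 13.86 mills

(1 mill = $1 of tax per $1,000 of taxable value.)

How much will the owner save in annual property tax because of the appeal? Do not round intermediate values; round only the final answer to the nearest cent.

Old assessed value = $1,388,400 × 0.64 = $888,576
New assessed value = $1,262,100 × 0.64 = $807,744
Combined rate = 0.00603 + 0.01386 = 0.01989
Old tax = $888,576 × 0.01989 = $17,673.77664
New tax = $807,744 × 0.01989 = $16,066.02816
Reduction = $17,673.77664 − $16,066.02816 = $1,607.74848

$1,607.75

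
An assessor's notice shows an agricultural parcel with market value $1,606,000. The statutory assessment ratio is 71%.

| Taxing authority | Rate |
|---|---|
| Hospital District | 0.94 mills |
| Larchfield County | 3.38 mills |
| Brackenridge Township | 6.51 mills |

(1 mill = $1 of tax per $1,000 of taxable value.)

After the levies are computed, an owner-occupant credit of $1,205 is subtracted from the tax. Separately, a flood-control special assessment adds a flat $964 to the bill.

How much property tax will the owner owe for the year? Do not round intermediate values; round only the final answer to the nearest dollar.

$12,108

Assessed value = $1,606,000 × 0.71 = $1,140,260
Hospital District: $1,140,260 × 0.00094 = $1,071.8444
Larchfield County: $1,140,260 × 0.00338 = $3,854.0788
Brackenridge Township: $1,140,260 × 0.00651 = $7,423.0926
Levies subtotal = $12,349.0158
After credit = $12,349.0158 − $1,205 = $11,144.0158
Total = $11,144.0158 + $964 = $12,108.0158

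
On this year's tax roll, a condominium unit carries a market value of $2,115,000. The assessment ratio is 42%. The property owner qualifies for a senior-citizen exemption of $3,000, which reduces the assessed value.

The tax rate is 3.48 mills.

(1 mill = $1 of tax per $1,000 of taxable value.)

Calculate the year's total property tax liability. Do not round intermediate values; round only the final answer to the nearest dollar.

Assessed value = $2,115,000 × 0.42 = $888,300
Taxable value = $888,300 − $3,000 = $885,300
Tax = $885,300 × 0.00348 = $3,080.844

$3,081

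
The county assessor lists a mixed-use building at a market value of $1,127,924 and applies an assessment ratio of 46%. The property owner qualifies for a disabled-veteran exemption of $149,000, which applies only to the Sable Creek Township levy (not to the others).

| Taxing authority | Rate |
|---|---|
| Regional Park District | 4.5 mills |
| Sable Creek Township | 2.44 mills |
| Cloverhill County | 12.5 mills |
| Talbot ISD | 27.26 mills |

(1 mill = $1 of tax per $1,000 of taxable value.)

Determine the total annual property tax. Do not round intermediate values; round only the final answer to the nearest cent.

$23,866.50

Assessed value = $1,127,924 × 0.46 = $518,845.04
Regional Park District: $518,845.04 × 0.0045 = $2,334.80268
Sable Creek Township: ($518,845.04 − $149,000) × 0.00244 = $369,845.04 × 0.00244 = $902.4218976
Cloverhill County: $518,845.04 × 0.0125 = $6,485.563
Talbot ISD: $518,845.04 × 0.02726 = $14,143.7157904
Total = $23,866.503368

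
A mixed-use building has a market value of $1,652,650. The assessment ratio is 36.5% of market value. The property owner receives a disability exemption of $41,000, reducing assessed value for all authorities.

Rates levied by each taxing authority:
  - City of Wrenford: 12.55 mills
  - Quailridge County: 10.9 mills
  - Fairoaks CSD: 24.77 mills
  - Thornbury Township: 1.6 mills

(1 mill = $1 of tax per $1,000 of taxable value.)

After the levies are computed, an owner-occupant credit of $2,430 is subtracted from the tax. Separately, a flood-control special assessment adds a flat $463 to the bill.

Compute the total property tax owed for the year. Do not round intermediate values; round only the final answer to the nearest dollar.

$26,043

Assessed value = $1,652,650 × 0.365 = $603,217.25
Taxable value = $603,217.25 − $41,000 = $562,217.25
City of Wrenford: $562,217.25 × 0.01255 = $7,055.8264875
Quailridge County: $562,217.25 × 0.0109 = $6,128.168025
Fairoaks CSD: $562,217.25 × 0.02477 = $13,926.1212825
Thornbury Township: $562,217.25 × 0.0016 = $899.5476
Levies subtotal = $28,009.663395
After credit = $28,009.663395 − $2,430 = $25,579.663395
Total = $25,579.663395 + $463 = $26,042.663395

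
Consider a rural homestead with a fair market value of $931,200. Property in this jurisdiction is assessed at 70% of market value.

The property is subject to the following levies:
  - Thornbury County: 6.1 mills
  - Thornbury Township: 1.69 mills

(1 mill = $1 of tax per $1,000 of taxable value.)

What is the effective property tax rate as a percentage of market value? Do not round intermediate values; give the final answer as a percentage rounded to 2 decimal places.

Assessed value = $931,200 × 0.7 = $651,840
Thornbury County: $651,840 × 0.0061 = $3,976.224
Thornbury Township: $651,840 × 0.00169 = $1,101.6096
Total tax = $5,077.8336
Effective rate = $5,077.8336 ÷ $931,200 = 0.55% of market value

0.55%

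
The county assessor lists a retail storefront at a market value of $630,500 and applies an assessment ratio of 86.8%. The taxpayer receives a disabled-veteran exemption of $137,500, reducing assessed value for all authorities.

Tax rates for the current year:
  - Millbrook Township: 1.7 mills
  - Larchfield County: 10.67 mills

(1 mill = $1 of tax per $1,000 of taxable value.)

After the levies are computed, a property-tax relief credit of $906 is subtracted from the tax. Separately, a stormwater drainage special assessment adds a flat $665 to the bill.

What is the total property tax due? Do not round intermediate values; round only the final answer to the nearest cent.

Assessed value = $630,500 × 0.868 = $547,274
Taxable value = $547,274 − $137,500 = $409,774
Millbrook Township: $409,774 × 0.0017 = $696.6158
Larchfield County: $409,774 × 0.01067 = $4,372.28858
Levies subtotal = $5,068.90438
After credit = $5,068.90438 − $906 = $4,162.90438
Total = $4,162.90438 + $665 = $4,827.90438

$4,827.90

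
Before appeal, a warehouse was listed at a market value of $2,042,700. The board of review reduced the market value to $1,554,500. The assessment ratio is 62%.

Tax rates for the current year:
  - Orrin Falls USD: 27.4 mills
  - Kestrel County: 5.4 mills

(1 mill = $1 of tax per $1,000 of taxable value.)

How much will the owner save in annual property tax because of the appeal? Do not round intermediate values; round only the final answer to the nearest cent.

$9,928.04

Old assessed value = $2,042,700 × 0.62 = $1,266,474
New assessed value = $1,554,500 × 0.62 = $963,790
Combined rate = 0.0274 + 0.0054 = 0.0328
Old tax = $1,266,474 × 0.0328 = $41,540.3472
New tax = $963,790 × 0.0328 = $31,612.312
Reduction = $41,540.3472 − $31,612.312 = $9,928.0352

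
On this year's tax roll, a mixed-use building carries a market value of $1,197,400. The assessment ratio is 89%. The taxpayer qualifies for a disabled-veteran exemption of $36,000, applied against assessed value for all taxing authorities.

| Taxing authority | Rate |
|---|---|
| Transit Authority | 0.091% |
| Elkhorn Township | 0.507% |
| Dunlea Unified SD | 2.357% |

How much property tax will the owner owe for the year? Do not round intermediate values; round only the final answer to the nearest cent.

Assessed value = $1,197,400 × 0.89 = $1,065,686
Taxable value = $1,065,686 − $36,000 = $1,029,686
Transit Authority: $1,029,686 × 0.00091 = $937.01426
Elkhorn Township: $1,029,686 × 0.00507 = $5,220.50802
Dunlea Unified SD: $1,029,686 × 0.02357 = $24,269.69902
Total = $937.01426 + $5,220.50802 + $24,269.69902 = $30,427.2213

$30,427.22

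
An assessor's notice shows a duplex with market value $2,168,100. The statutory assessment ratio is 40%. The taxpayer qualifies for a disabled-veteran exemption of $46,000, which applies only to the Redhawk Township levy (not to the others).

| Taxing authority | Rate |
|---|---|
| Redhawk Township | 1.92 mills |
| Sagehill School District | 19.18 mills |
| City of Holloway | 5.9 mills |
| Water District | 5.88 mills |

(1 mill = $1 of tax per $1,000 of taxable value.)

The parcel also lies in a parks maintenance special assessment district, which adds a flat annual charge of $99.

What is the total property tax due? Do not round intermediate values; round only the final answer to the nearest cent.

Assessed value = $2,168,100 × 0.4 = $867,240
Redhawk Township: ($867,240 − $46,000) × 0.00192 = $821,240 × 0.00192 = $1,576.7808
Sagehill School District: $867,240 × 0.01918 = $16,633.6632
City of Holloway: $867,240 × 0.0059 = $5,116.716
Water District: $867,240 × 0.00588 = $5,099.3712
Levies subtotal = $28,426.5312
Total = $28,426.5312 + $99 = $28,525.5312

$28,525.53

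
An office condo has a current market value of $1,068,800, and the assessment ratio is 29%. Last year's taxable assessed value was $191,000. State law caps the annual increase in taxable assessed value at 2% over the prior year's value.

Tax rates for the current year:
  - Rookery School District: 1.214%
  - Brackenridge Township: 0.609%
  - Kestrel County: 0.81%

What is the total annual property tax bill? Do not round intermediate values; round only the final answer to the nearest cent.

$5,129.61

Uncapped assessed value = $1,068,800 × 0.29 = $309,952
Cap limit = $191,000 × 1.02 = $194,820
Taxable assessed value = min($309,952, $194,820) = $194,820 (cap binds)
Rookery School District: $194,820 × 0.01214 = $2,365.1148
Brackenridge Township: $194,820 × 0.00609 = $1,186.4538
Kestrel County: $194,820 × 0.0081 = $1,578.042
Total = $5,129.6106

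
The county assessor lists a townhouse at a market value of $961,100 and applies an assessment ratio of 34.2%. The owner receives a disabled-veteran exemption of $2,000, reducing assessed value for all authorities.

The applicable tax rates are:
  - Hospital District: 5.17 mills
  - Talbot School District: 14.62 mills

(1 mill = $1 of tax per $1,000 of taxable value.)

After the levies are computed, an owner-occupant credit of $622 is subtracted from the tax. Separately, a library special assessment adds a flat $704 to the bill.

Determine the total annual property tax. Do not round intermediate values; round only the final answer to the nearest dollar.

Assessed value = $961,100 × 0.342 = $328,696.2
Taxable value = $328,696.2 − $2,000 = $326,696.2
Hospital District: $326,696.2 × 0.00517 = $1,689.019354
Talbot School District: $326,696.2 × 0.01462 = $4,776.298444
Levies subtotal = $6,465.317798
After credit = $6,465.317798 − $622 = $5,843.317798
Total = $5,843.317798 + $704 = $6,547.317798

$6,547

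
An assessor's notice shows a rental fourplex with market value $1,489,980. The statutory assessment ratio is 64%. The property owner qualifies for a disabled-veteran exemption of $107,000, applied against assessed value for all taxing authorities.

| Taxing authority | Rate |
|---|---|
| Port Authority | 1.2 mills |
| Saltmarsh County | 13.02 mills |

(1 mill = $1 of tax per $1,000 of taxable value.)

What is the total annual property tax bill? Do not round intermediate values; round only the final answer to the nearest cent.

$12,038.47

Assessed value = $1,489,980 × 0.64 = $953,587.2
Taxable value = $953,587.2 − $107,000 = $846,587.2
Port Authority: $846,587.2 × 0.0012 = $1,015.90464
Saltmarsh County: $846,587.2 × 0.01302 = $11,022.565344
Total = $1,015.90464 + $11,022.565344 = $12,038.469984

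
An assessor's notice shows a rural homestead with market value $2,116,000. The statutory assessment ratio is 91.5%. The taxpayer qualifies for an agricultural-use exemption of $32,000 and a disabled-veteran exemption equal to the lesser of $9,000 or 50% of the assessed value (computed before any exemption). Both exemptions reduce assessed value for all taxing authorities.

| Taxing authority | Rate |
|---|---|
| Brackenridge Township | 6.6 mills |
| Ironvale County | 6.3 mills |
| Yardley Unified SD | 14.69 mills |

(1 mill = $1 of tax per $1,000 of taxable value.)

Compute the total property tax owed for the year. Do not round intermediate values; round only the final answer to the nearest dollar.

$52,287

Assessed value = $2,116,000 × 0.915 = $1,936,140
Disabled-veteran exemption = min($9,000, 50% × $1,936,140) = min($9,000, $968,070) = $9,000 (dollar cap binds)
Taxable value = $1,936,140 − $32,000 − $9,000 = $1,895,140
Brackenridge Township: $1,895,140 × 0.0066 = $12,507.924
Ironvale County: $1,895,140 × 0.0063 = $11,939.382
Yardley Unified SD: $1,895,140 × 0.01469 = $27,839.6066
Total = $52,286.9126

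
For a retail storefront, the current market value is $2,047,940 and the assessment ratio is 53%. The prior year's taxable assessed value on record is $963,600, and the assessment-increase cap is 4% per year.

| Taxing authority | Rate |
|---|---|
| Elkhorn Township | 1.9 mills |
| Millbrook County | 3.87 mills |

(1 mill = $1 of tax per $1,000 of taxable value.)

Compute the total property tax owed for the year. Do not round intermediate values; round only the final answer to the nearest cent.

Uncapped assessed value = $2,047,940 × 0.53 = $1,085,408.2
Cap limit = $963,600 × 1.04 = $1,002,144
Taxable assessed value = min($1,085,408.2, $1,002,144) = $1,002,144 (cap binds)
Elkhorn Township: $1,002,144 × 0.0019 = $1,904.0736
Millbrook County: $1,002,144 × 0.00387 = $3,878.29728
Total = $5,782.37088

$5,782.37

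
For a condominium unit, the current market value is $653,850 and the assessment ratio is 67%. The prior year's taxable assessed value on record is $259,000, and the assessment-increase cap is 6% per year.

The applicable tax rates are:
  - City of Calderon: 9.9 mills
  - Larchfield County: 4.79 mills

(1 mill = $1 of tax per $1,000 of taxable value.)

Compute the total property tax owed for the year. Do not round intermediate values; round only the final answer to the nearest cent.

$4,032.99

Uncapped assessed value = $653,850 × 0.67 = $438,079.5
Cap limit = $259,000 × 1.06 = $274,540
Taxable assessed value = min($438,079.5, $274,540) = $274,540 (cap binds)
City of Calderon: $274,540 × 0.0099 = $2,717.946
Larchfield County: $274,540 × 0.00479 = $1,315.0466
Total = $4,032.9926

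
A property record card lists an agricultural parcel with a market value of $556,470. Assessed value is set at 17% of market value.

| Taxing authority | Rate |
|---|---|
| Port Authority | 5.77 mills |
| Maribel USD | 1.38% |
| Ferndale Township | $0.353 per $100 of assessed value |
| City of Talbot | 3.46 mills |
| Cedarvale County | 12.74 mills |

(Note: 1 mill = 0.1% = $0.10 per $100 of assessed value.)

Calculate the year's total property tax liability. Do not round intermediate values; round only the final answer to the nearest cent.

$3,717.78

Assessed value = $556,470 × 0.17 = $94,599.9
Port Authority: $94,599.9 × 0.00577 = $545.841423
Maribel USD: $94,599.9 × 0.0138 = $1,305.47862
Ferndale Township: $94,599.9 × 0.00353 = $333.937647
City of Talbot: $94,599.9 × 0.00346 = $327.315654
Cedarvale County: $94,599.9 × 0.01274 = $1,205.202726
Total = $3,717.77607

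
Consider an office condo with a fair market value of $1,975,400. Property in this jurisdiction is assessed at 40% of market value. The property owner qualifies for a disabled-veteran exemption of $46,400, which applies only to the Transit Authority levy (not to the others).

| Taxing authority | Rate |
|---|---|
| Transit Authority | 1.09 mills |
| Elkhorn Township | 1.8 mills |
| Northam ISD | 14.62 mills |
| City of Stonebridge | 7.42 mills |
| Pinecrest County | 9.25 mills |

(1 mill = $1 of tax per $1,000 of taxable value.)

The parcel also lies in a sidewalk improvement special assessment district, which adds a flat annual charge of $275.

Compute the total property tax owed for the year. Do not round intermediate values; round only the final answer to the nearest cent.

$27,232.09

Assessed value = $1,975,400 × 0.4 = $790,160
Transit Authority: ($790,160 − $46,400) × 0.00109 = $743,760 × 0.00109 = $810.6984
Elkhorn Township: $790,160 × 0.0018 = $1,422.288
Northam ISD: $790,160 × 0.01462 = $11,552.1392
City of Stonebridge: $790,160 × 0.00742 = $5,862.9872
Pinecrest County: $790,160 × 0.00925 = $7,308.98
Levies subtotal = $26,957.0928
Total = $26,957.0928 + $275 = $27,232.0928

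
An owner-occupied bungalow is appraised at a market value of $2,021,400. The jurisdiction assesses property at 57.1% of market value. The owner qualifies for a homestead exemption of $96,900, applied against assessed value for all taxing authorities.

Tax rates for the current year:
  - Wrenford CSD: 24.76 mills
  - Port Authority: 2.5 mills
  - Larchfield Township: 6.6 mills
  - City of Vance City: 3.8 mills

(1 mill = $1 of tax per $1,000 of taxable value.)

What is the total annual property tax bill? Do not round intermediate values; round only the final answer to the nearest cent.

$39,818.65

Assessed value = $2,021,400 × 0.571 = $1,154,219.4
Taxable value = $1,154,219.4 − $96,900 = $1,057,319.4
Wrenford CSD: $1,057,319.4 × 0.02476 = $26,179.228344
Port Authority: $1,057,319.4 × 0.0025 = $2,643.2985
Larchfield Township: $1,057,319.4 × 0.0066 = $6,978.30804
City of Vance City: $1,057,319.4 × 0.0038 = $4,017.81372
Total = $26,179.228344 + $2,643.2985 + $6,978.30804 + $4,017.81372 = $39,818.648604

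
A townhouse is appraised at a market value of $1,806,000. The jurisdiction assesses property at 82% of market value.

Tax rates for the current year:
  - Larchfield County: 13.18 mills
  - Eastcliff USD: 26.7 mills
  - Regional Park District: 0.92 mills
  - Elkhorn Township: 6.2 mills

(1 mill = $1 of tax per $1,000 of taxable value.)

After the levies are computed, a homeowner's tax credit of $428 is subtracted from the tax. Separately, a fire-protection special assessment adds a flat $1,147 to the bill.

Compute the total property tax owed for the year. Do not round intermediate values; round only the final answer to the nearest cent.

$70,322.24

Assessed value = $1,806,000 × 0.82 = $1,480,920
Larchfield County: $1,480,920 × 0.01318 = $19,518.5256
Eastcliff USD: $1,480,920 × 0.0267 = $39,540.564
Regional Park District: $1,480,920 × 0.00092 = $1,362.4464
Elkhorn Township: $1,480,920 × 0.0062 = $9,181.704
Levies subtotal = $69,603.24
After credit = $69,603.24 − $428 = $69,175.24
Total = $69,175.24 + $1,147 = $70,322.24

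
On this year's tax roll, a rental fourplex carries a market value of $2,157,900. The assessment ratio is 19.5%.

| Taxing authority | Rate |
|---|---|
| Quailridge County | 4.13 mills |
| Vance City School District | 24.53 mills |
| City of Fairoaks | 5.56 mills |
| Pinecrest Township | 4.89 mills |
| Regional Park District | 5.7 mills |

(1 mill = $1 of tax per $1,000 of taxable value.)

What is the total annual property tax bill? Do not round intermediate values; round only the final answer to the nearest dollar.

Assessed value = $2,157,900 × 0.195 = $420,790.5
Quailridge County: $420,790.5 × 0.00413 = $1,737.864765
Vance City School District: $420,790.5 × 0.02453 = $10,321.990965
City of Fairoaks: $420,790.5 × 0.00556 = $2,339.59518
Pinecrest Township: $420,790.5 × 0.00489 = $2,057.665545
Regional Park District: $420,790.5 × 0.0057 = $2,398.50585
Total = $1,737.864765 + $10,321.990965 + $2,339.59518 + $2,057.665545 + $2,398.50585 = $18,855.622305

$18,856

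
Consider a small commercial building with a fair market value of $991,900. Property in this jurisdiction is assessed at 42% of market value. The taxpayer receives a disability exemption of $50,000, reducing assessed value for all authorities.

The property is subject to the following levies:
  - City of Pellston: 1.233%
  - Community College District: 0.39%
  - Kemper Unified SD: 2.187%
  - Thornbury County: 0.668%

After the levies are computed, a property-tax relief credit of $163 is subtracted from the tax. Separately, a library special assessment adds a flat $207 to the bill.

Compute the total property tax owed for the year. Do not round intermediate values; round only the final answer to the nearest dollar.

$16,460

Assessed value = $991,900 × 0.42 = $416,598
Taxable value = $416,598 − $50,000 = $366,598
City of Pellston: $366,598 × 0.01233 = $4,520.15334
Community College District: $366,598 × 0.0039 = $1,429.7322
Kemper Unified SD: $366,598 × 0.02187 = $8,017.49826
Thornbury County: $366,598 × 0.00668 = $2,448.87464
Levies subtotal = $16,416.25844
After credit = $16,416.25844 − $163 = $16,253.25844
Total = $16,253.25844 + $207 = $16,460.25844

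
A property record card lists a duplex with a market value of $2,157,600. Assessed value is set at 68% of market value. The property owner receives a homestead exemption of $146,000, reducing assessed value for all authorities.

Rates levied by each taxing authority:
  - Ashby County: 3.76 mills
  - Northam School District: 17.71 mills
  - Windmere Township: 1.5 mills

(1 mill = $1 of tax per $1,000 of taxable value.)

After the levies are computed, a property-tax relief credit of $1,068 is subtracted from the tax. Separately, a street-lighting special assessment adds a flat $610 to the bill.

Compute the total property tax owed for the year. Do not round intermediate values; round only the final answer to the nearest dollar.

$29,889

Assessed value = $2,157,600 × 0.68 = $1,467,168
Taxable value = $1,467,168 − $146,000 = $1,321,168
Ashby County: $1,321,168 × 0.00376 = $4,967.59168
Northam School District: $1,321,168 × 0.01771 = $23,397.88528
Windmere Township: $1,321,168 × 0.0015 = $1,981.752
Levies subtotal = $30,347.22896
After credit = $30,347.22896 − $1,068 = $29,279.22896
Total = $29,279.22896 + $610 = $29,889.22896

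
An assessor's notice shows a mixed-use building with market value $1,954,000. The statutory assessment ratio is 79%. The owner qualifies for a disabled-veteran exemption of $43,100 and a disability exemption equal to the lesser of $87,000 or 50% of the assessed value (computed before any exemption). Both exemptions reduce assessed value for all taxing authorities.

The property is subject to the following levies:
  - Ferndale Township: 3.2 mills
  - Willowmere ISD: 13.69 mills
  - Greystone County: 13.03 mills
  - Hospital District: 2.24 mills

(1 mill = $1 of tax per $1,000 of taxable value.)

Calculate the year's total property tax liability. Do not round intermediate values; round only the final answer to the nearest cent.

$45,460.09

Assessed value = $1,954,000 × 0.79 = $1,543,660
Disability exemption = min($87,000, 50% × $1,543,660) = min($87,000, $771,830) = $87,000 (dollar cap binds)
Taxable value = $1,543,660 − $43,100 − $87,000 = $1,413,560
Ferndale Township: $1,413,560 × 0.0032 = $4,523.392
Willowmere ISD: $1,413,560 × 0.01369 = $19,351.6364
Greystone County: $1,413,560 × 0.01303 = $18,418.6868
Hospital District: $1,413,560 × 0.00224 = $3,166.3744
Total = $45,460.0896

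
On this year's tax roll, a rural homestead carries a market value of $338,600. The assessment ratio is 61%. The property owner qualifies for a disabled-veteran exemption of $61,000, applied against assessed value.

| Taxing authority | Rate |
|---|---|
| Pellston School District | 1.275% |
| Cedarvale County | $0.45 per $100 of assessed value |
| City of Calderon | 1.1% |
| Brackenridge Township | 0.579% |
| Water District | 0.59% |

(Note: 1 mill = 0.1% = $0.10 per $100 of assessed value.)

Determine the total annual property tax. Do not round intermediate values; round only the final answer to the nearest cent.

$5,813.11

Assessed value = $338,600 × 0.61 = $206,546
Taxable value = $206,546 − $61,000 = $145,546
Pellston School District: $145,546 × 0.01275 = $1,855.7115
Cedarvale County: $145,546 × 0.0045 = $654.957
City of Calderon: $145,546 × 0.011 = $1,601.006
Brackenridge Township: $145,546 × 0.00579 = $842.71134
Water District: $145,546 × 0.0059 = $858.7214
Total = $5,813.10724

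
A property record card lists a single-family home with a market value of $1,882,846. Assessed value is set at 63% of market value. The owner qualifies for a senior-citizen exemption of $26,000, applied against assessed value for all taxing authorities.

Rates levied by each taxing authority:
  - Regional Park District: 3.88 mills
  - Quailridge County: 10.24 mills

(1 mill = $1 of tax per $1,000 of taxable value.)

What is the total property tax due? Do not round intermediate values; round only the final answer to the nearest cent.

$16,381.92

Assessed value = $1,882,846 × 0.63 = $1,186,192.98
Taxable value = $1,186,192.98 − $26,000 = $1,160,192.98
Regional Park District: $1,160,192.98 × 0.00388 = $4,501.5487624
Quailridge County: $1,160,192.98 × 0.01024 = $11,880.3761152
Total = $4,501.5487624 + $11,880.3761152 = $16,381.9248776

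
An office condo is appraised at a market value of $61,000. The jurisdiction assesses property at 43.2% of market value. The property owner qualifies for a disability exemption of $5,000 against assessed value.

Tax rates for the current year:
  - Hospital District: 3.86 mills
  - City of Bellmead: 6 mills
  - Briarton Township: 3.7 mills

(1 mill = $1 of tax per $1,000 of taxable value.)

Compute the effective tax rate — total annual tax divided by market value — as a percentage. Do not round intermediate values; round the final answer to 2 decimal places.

Assessed value = $61,000 × 0.432 = $26,352
Taxable value = $26,352 − $5,000 = $21,352
Hospital District: $21,352 × 0.00386 = $82.41872
City of Bellmead: $21,352 × 0.006 = $128.112
Briarton Township: $21,352 × 0.0037 = $79.0024
Total tax = $289.53312
Effective rate = $289.53312 ÷ $61,000 = 0.47% of market value

0.47%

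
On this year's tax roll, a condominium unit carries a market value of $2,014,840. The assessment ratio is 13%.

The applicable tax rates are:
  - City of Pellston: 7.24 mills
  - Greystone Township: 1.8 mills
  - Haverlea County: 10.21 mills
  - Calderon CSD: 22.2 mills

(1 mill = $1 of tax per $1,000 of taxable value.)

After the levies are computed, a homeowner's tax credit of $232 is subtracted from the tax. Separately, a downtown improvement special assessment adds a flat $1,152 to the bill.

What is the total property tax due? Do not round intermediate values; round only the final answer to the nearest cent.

Assessed value = $2,014,840 × 0.13 = $261,929.2
City of Pellston: $261,929.2 × 0.00724 = $1,896.367408
Greystone Township: $261,929.2 × 0.0018 = $471.47256
Haverlea County: $261,929.2 × 0.01021 = $2,674.297132
Calderon CSD: $261,929.2 × 0.0222 = $5,814.82824
Levies subtotal = $10,856.96534
After credit = $10,856.96534 − $232 = $10,624.96534
Total = $10,624.96534 + $1,152 = $11,776.96534

$11,776.97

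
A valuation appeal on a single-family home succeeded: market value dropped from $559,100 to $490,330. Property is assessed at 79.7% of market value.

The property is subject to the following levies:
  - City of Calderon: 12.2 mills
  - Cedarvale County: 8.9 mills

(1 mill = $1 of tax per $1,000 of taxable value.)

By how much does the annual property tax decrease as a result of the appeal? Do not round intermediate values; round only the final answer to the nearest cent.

$1,156.48

Old assessed value = $559,100 × 0.797 = $445,602.7
New assessed value = $490,330 × 0.797 = $390,793.01
Combined rate = 0.0122 + 0.0089 = 0.0211
Old tax = $445,602.7 × 0.0211 = $9,402.21697
New tax = $390,793.01 × 0.0211 = $8,245.732511
Reduction = $9,402.21697 − $8,245.732511 = $1,156.484459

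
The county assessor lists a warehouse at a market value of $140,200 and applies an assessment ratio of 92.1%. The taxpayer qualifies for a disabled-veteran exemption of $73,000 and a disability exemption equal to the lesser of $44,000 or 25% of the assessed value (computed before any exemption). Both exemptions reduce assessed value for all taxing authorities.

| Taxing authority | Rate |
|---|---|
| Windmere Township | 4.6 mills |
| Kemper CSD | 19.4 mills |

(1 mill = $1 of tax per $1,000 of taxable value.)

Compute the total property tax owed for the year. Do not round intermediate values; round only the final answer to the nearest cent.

$572.24

Assessed value = $140,200 × 0.921 = $129,124.2
Disability exemption = min($44,000, 25% × $129,124.2) = min($44,000, $32,281.05) = $32,281.05 (percentage binds)
Taxable value = $129,124.2 − $73,000 − $32,281.05 = $23,843.15
Windmere Township: $23,843.15 × 0.0046 = $109.67849
Kemper CSD: $23,843.15 × 0.0194 = $462.55711
Total = $572.2356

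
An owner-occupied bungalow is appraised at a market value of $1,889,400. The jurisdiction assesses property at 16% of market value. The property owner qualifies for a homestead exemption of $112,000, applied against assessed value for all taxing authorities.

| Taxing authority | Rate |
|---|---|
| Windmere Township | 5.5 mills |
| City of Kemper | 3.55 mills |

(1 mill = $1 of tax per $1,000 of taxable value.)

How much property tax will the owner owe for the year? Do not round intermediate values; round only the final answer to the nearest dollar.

$1,722

Assessed value = $1,889,400 × 0.16 = $302,304
Taxable value = $302,304 − $112,000 = $190,304
Windmere Township: $190,304 × 0.0055 = $1,046.672
City of Kemper: $190,304 × 0.00355 = $675.5792
Total = $1,046.672 + $675.5792 = $1,722.2512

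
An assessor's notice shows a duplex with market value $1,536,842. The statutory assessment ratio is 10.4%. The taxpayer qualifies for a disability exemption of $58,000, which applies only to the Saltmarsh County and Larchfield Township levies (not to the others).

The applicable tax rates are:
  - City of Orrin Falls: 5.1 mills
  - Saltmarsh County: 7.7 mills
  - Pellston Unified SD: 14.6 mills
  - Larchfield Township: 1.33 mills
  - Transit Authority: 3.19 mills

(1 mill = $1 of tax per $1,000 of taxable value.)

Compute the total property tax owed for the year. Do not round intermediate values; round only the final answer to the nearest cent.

$4,578.08

Assessed value = $1,536,842 × 0.104 = $159,831.568
City of Orrin Falls: $159,831.568 × 0.0051 = $815.1409968
Saltmarsh County: ($159,831.568 − $58,000) × 0.0077 = $101,831.568 × 0.0077 = $784.1030736
Pellston Unified SD: $159,831.568 × 0.0146 = $2,333.5408928
Larchfield Township: ($159,831.568 − $58,000) × 0.00133 = $101,831.568 × 0.00133 = $135.43598544
Transit Authority: $159,831.568 × 0.00319 = $509.86270192
Total = $4,578.08365056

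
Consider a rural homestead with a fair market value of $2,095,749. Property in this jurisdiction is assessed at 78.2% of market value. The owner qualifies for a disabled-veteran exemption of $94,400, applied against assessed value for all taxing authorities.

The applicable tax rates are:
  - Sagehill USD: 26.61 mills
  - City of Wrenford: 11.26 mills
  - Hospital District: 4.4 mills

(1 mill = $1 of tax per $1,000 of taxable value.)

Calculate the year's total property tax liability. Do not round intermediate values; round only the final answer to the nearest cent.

Assessed value = $2,095,749 × 0.782 = $1,638,875.718
Taxable value = $1,638,875.718 − $94,400 = $1,544,475.718
Sagehill USD: $1,544,475.718 × 0.02661 = $41,098.49885598
City of Wrenford: $1,544,475.718 × 0.01126 = $17,390.79658468
Hospital District: $1,544,475.718 × 0.0044 = $6,795.6931592
Total = $41,098.49885598 + $17,390.79658468 + $6,795.6931592 = $65,284.98859986

$65,284.99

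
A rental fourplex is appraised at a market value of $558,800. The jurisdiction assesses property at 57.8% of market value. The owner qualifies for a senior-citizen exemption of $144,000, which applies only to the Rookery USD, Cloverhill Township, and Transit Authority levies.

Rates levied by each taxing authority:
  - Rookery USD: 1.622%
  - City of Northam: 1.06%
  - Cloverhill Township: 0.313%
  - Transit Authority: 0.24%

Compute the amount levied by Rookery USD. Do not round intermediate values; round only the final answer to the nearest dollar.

Assessed value = $558,800 × 0.578 = $322,986.4
Rookery USD taxable value = $322,986.4 − $144,000 = $178,986.4
Rookery USD levy = $178,986.4 × 0.01622 = $2,903.159408

$2,903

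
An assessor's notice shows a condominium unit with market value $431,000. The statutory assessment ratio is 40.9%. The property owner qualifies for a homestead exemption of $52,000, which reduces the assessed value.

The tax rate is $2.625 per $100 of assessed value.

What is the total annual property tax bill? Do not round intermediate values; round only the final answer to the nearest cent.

$3,262.32

Assessed value = $431,000 × 0.409 = $176,279
Taxable value = $176,279 − $52,000 = $124,279
Tax = $124,279 × 0.02625 = $3,262.32375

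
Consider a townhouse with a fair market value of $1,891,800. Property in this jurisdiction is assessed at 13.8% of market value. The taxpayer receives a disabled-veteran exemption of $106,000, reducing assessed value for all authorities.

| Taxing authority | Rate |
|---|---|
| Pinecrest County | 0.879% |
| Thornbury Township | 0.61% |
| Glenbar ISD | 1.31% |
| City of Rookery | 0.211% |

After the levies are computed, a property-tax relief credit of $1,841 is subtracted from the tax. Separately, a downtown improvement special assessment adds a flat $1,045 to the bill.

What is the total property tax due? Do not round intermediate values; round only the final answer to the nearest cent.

Assessed value = $1,891,800 × 0.138 = $261,068.4
Taxable value = $261,068.4 − $106,000 = $155,068.4
Pinecrest County: $155,068.4 × 0.00879 = $1,363.051236
Thornbury Township: $155,068.4 × 0.0061 = $945.91724
Glenbar ISD: $155,068.4 × 0.0131 = $2,031.39604
City of Rookery: $155,068.4 × 0.00211 = $327.194324
Levies subtotal = $4,667.55884
After credit = $4,667.55884 − $1,841 = $2,826.55884
Total = $2,826.55884 + $1,045 = $3,871.55884

$3,871.56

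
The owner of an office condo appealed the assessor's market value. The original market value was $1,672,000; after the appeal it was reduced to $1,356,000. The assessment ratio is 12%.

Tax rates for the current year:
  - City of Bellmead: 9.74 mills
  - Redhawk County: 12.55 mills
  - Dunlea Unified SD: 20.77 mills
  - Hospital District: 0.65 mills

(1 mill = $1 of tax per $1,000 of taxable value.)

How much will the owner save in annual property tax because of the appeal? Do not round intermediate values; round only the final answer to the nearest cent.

$1,657.48

Old assessed value = $1,672,000 × 0.12 = $200,640
New assessed value = $1,356,000 × 0.12 = $162,720
Combined rate = 0.00974 + 0.01255 + 0.02077 + 0.00065 = 0.04371
Old tax = $200,640 × 0.04371 = $8,769.9744
New tax = $162,720 × 0.04371 = $7,112.4912
Reduction = $8,769.9744 − $7,112.4912 = $1,657.4832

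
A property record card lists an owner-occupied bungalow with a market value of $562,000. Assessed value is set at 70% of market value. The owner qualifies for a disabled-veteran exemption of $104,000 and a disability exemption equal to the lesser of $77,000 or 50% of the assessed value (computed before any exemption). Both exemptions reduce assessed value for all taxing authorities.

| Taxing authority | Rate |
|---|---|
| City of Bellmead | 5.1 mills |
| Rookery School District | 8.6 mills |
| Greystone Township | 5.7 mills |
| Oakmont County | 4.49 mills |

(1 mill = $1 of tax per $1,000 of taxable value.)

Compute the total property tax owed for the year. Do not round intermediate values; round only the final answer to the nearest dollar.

$5,074

Assessed value = $562,000 × 0.7 = $393,400
Disability exemption = min($77,000, 50% × $393,400) = min($77,000, $196,700) = $77,000 (dollar cap binds)
Taxable value = $393,400 − $104,000 − $77,000 = $212,400
City of Bellmead: $212,400 × 0.0051 = $1,083.24
Rookery School District: $212,400 × 0.0086 = $1,826.64
Greystone Township: $212,400 × 0.0057 = $1,210.68
Oakmont County: $212,400 × 0.00449 = $953.676
Total = $5,074.236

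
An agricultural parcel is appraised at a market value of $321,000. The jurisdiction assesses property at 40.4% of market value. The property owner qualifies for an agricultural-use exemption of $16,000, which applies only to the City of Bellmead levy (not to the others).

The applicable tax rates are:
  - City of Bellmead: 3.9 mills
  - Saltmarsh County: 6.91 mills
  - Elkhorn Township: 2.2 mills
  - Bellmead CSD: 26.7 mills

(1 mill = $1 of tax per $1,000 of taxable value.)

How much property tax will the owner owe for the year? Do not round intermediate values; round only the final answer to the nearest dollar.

$5,087

Assessed value = $321,000 × 0.404 = $129,684
City of Bellmead: ($129,684 − $16,000) × 0.0039 = $113,684 × 0.0039 = $443.3676
Saltmarsh County: $129,684 × 0.00691 = $896.11644
Elkhorn Township: $129,684 × 0.0022 = $285.3048
Bellmead CSD: $129,684 × 0.0267 = $3,462.5628
Total = $5,087.35164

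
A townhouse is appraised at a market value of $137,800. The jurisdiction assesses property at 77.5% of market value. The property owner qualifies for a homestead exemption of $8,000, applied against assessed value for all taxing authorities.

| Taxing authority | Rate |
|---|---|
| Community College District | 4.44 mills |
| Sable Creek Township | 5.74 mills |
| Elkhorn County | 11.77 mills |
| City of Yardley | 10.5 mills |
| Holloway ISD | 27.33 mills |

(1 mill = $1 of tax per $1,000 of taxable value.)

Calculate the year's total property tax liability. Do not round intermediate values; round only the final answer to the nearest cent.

$5,905.97

Assessed value = $137,800 × 0.775 = $106,795
Taxable value = $106,795 − $8,000 = $98,795
Community College District: $98,795 × 0.00444 = $438.6498
Sable Creek Township: $98,795 × 0.00574 = $567.0833
Elkhorn County: $98,795 × 0.01177 = $1,162.81715
City of Yardley: $98,795 × 0.0105 = $1,037.3475
Holloway ISD: $98,795 × 0.02733 = $2,700.06735
Total = $438.6498 + $567.0833 + $1,162.81715 + $1,037.3475 + $2,700.06735 = $5,905.9651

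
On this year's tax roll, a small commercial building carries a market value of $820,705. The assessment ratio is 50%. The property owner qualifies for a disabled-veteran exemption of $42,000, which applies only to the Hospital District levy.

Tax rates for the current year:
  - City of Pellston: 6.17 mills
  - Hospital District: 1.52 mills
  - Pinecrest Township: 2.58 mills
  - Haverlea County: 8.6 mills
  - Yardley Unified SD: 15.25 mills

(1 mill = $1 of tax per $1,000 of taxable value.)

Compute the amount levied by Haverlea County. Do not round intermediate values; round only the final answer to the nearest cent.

$3,529.03

Assessed value = $820,705 × 0.5 = $410,352.5
Haverlea County taxable value = $410,352.5 (exemption does not apply)
Haverlea County levy = $410,352.5 × 0.0086 = $3,529.0315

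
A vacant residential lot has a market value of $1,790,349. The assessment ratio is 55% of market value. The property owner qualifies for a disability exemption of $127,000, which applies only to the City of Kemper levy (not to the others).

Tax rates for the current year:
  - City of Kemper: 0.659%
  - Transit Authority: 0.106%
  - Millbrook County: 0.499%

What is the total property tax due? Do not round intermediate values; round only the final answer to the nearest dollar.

Assessed value = $1,790,349 × 0.55 = $984,691.95
City of Kemper: ($984,691.95 − $127,000) × 0.00659 = $857,691.95 × 0.00659 = $5,652.1899505
Transit Authority: $984,691.95 × 0.00106 = $1,043.773467
Millbrook County: $984,691.95 × 0.00499 = $4,913.6128305
Total = $11,609.576248

$11,610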